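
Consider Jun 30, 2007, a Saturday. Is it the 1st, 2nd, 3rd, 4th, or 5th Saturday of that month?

5th

Day 30 falls in week ⌈30/7⌉ of the month.
Days 1–7 hold the 1st Saturday, 8–14 the 2nd, 15–21 the 3rd, 22–28 the 4th, 29–31 the 5th.
30 is in the range for the 5th.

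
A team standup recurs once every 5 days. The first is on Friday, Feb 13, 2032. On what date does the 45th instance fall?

Sep 20, 2032

The 45th occurrence is 44 intervals after the first: 44 × 5 = 220 days after Feb 13, 2032.
Feb has 29 days — 16 days to the end of Feb leaves 204.
Mar has 31 days (173 left).
Apr has 30 days (143 left).
May has 31 days (112 left).
Jun has 30 days (82 left).
Jul has 31 days (51 left).
Aug has 31 days (20 left).
20 days into Sep → Sep 20, 2032.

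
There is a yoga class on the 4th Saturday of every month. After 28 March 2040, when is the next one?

March 2040 starts on a Thursday; its first Saturday is the 3rd, so the 4th Saturday is the 24th — 24 March 2040.
That is not after 28 March 2040, so look at April 2040.
April 2040 starts on a Sunday; its first Saturday is the 7th, so the 4th Saturday is the 28th — 28 April 2040.

28 April 2040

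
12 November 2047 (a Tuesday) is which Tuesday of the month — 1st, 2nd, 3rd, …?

2nd

Day 12 falls in week ⌈12/7⌉ of the month.
Days 1–7 hold the 1st Tuesday, 8–14 the 2nd, 15–21 the 3rd, 22–28 the 4th, 29–31 the 5th.
12 is in the range for the 2nd.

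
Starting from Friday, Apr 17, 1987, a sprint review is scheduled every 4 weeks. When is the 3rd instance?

The 3rd occurrence is 2 intervals after the first: 2 × 28 = 56 days after Apr 17, 1987.
Apr has 30 days — 13 days to the end of Apr leaves 43.
May has 31 days (12 left).
12 days into Jun → Jun 12, 1987.

Jun 12, 1987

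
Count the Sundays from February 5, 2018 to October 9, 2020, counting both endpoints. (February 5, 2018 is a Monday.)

February 5, 2018 is a Monday; the first Sunday on or after it is February 11, 2018 (6 days later).
From February 11, 2018 to October 9, 2020: 323 + 365 + 283 = 971 days (rest of 2018, 2019, to October 9, 2020 in 2020).
971 ÷ 7 = 138 full weeks with remainder 5, so 138 more Sundays after the first → 139.

139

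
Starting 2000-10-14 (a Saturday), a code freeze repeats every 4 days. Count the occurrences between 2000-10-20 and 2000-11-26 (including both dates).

9

Occurrences land 4·i days after 2000-10-14 for i = 0, 1, 2, …
2000-10-20 is 6 days after the start; 6 ÷ 4 = 1 remainder 2; since the remainder is 2, round up to i = 2. First occurrence in the window: #3 on 2000-10-22 (2×4 = 8 days in).
2000-11-26 is 43 days after the start; 43 ÷ 4 = 10 remainder 3. Last occurrence in the window: #11 on 2000-11-23.
Occurrences #3 through #11: 9 in total.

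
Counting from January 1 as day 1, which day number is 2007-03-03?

62

Days in months before March: 31 + 28 = 59.
Plus 3 days into March → day 62.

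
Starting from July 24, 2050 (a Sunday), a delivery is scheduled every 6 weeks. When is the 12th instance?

The 12th occurrence is 11 intervals after the first: 11 × 42 = 462 days after July 24, 2050.
July has 31 days — 7 days to the end of July leaves 455.
From end of July to end of 2050 is 153 days (302 left).
January has 31 days (271 left).
February has 28 days (243 left).
March has 31 days (212 left).
April has 30 days (182 left).
May has 31 days (151 left).
June has 30 days (121 left).
July has 31 days (90 left).
August has 31 days (59 left).
September has 30 days (29 left).
29 days into October → October 29, 2051.

October 29, 2051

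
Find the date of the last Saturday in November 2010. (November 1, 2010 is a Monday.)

November 27, 2010

November 2010 begins on a Monday, so the first Saturday is November 6 (5 days later).
November 2010 has 30 days. Adding weeks: 6, 13, 20, 27 — the last one ≤ 30 is the 27th.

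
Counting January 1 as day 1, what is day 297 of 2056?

23 October 2056

January has 31 days (297 − 31 = 266 remain).
February has 29 days (266 − 29 = 237 remain).
March has 31 days (237 − 31 = 206 remain).
April has 30 days (206 − 30 = 176 remain).
May has 31 days (176 − 31 = 145 remain).
June has 30 days (145 − 30 = 115 remain).
July has 31 days (115 − 31 = 84 remain).
August has 31 days (84 − 31 = 53 remain).
September has 30 days (53 − 30 = 23 remain).
23 into October → October 23.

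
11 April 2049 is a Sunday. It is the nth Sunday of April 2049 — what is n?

2nd

Day 11 falls in week ⌈11/7⌉ of the month.
Days 1–7 hold the 1st Sunday, 8–14 the 2nd, 15–21 the 3rd, 22–28 the 4th, 29–31 the 5th.
11 is in the range for the 2nd.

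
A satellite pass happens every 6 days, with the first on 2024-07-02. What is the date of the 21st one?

The 21st occurrence is 20 intervals after the first: 20 × 6 = 120 days after 2024-07-02.
July has 31 days — 29 days to the end of July leaves 91.
August has 31 days (60 left).
September has 30 days (30 left).
30 days into October → 2024-10-30.

2024-10-30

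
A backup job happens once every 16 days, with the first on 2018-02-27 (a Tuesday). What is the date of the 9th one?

2018-07-05

The 9th occurrence is 8 intervals after the first: 8 × 16 = 128 days after 2018-02-27.
February has 28 days — 1 day to the end of February leaves 127.
March has 31 days (96 left).
April has 30 days (66 left).
May has 31 days (35 left).
June has 30 days (5 left).
5 days into July → 2018-07-05.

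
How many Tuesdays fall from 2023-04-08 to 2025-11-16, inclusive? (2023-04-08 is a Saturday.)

2023-04-08 is a Saturday; the first Tuesday on or after it is 2023-04-11 (3 days later).
From 2023-04-11 to 2025-11-16: 264 + 366 + 320 = 950 days (rest of 2023, 2024, to 2025-11-16 in 2025).
950 ÷ 7 = 135 full weeks with remainder 5, so 135 more Tuesdays after the first → 136.

136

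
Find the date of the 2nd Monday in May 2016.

The first Monday of May 2016 is May 2.
The 2nd Monday is 1 weeks later: 2 + 7 = 9.

9 May 2016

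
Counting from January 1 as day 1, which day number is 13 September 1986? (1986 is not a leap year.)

256

Days in months before September: 31 + 28 + 31 + 30 + 31 + 30 + 31 + 31 = 243.
Plus 13 days into September → day 256.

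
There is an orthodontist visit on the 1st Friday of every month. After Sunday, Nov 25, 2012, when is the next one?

Nov 2012 starts on a Thursday, so its 1st Friday is Nov 2, 2012 (1 day in).
That is not after Nov 25, 2012, so look at Dec 2012.
Dec 2012 starts on a Saturday, so its 1st Friday is Dec 7, 2012 (6 days in).

Dec 7, 2012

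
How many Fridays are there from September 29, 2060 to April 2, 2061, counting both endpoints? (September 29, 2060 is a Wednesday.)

27

September 29, 2060 is a Wednesday; the first Friday on or after it is October 1, 2060 (2 days later).
From October 1, 2060 to April 2, 2061: 30 + 30 + 31 + 31 + 28 + 31 + 2 = 183 days (rest of October, November, December, January, February, March, April).
183 ÷ 7 = 26 full weeks with remainder 1, so 26 more Fridays after the first → 27.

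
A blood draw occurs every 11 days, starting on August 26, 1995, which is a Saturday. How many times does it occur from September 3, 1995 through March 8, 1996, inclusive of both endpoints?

Occurrences land 11·i days after August 26, 1995 for i = 0, 1, 2, …
September 3, 1995 is 8 days after the start; 8 ÷ 11 = 0 remainder 8; since the remainder is 8, round up to i = 1. First occurrence in the window: #2 on September 6, 1995 (1×11 = 11 days in).
March 8, 1996 is 195 days after the start; 195 ÷ 11 = 17 remainder 8. Last occurrence in the window: #18 on February 29, 1996.
Occurrences #2 through #18: 17 in total.

17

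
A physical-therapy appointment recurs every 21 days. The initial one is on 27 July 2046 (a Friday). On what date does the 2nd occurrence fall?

17 August 2046

The 2nd occurrence is 1 interval after the first: 1 × 21 = 21 days after 27 July 2046.
July has 31 days — 4 days to the end of July leaves 17.
17 days into August → 17 August 2046.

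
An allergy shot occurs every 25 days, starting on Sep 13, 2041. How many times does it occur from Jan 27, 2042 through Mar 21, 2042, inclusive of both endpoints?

2

Occurrences land 25·i days after Sep 13, 2041 for i = 0, 1, 2, …
Jan 27, 2042 is 136 days after the start; 136 ÷ 25 = 5 remainder 11; since the remainder is 11, round up to i = 6. First occurrence in the window: #7 on Feb 10, 2042 (6×25 = 150 days in).
Mar 21, 2042 is 189 days after the start; 189 ÷ 25 = 7 remainder 14. Last occurrence in the window: #8 on Mar 7, 2042.
Occurrences #7 through #8: 2 in total.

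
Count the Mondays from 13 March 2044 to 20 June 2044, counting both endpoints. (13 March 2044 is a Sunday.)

15

13 March 2044 is a Sunday; the first Monday on or after it is 14 March 2044 (1 day later).
From 14 March 2044 to 20 June 2044: 17 + 30 + 31 + 20 = 98 days (rest of March, April, May, June).
98 ÷ 7 = 14 full weeks with remainder 0, so 14 more Mondays after the first → 15.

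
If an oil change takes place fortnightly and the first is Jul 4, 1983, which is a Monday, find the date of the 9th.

The 9th occurrence is 8 intervals after the first: 8 × 14 = 112 days after Jul 4, 1983.
Jul has 31 days — 27 days to the end of Jul leaves 85.
Aug has 31 days (54 left).
Sep has 30 days (24 left).
24 days into Oct → Oct 24, 1983.

Oct 24, 1983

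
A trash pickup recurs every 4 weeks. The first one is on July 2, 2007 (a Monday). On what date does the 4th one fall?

September 24, 2007

The 4th occurrence is 3 intervals after the first: 3 × 28 = 84 days after July 2, 2007.
July has 31 days — 29 days to the end of July leaves 55.
August has 31 days (24 left).
24 days into September → September 24, 2007.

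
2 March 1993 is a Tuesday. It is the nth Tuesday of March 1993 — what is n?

1st

Day 2 falls in week ⌈2/7⌉ of the month.
Days 1–7 hold the 1st Tuesday, 8–14 the 2nd, 15–21 the 3rd, 22–28 the 4th, 29–31 the 5th.
2 is in the range for the 1st.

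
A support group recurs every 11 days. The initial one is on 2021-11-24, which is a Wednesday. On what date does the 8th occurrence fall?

The 8th occurrence is 7 intervals after the first: 7 × 11 = 77 days after 2021-11-24.
November has 30 days — 6 days to the end of November leaves 71.
December has 31 days (40 left).
January has 31 days (9 left).
9 days into February → 2022-02-09.

2022-02-09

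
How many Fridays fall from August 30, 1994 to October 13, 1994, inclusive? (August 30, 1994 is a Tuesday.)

6

August 30, 1994 is a Tuesday; the first Friday on or after it is September 2, 1994 (3 days later).
From September 2, 1994 to October 13, 1994: 28 + 13 = 41 days (rest of September, October).
41 ÷ 7 = 5 full weeks with remainder 6, so 5 more Fridays after the first → 6.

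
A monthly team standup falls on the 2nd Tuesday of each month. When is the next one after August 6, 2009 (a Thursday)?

August 11, 2009

August 2009 starts on a Saturday; its first Tuesday is the 4th, so the 2nd Tuesday is the 11th — August 11, 2009.
August 11, 2009 is after August 6, 2009, so that is the next one.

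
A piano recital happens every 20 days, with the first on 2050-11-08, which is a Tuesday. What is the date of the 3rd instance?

The 3rd occurrence is 2 intervals after the first: 2 × 20 = 40 days after 2050-11-08.
November has 30 days — 22 days to the end of November leaves 18.
18 days into December → 2050-12-18.

2050-12-18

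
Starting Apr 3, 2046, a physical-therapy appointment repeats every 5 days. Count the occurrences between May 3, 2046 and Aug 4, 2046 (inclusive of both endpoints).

19

Occurrences land 5·i days after Apr 3, 2046 for i = 0, 1, 2, …
May 3, 2046 is 30 days after the start; 30 ÷ 5 = 6 remainder 0. First occurrence in the window: #7 on May 3, 2046 (6×5 = 30 days in).
Aug 4, 2046 is 123 days after the start; 123 ÷ 5 = 24 remainder 3. Last occurrence in the window: #25 on Aug 1, 2046.
Occurrences #7 through #25: 19 in total.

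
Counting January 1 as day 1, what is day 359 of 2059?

January has 31 days (359 − 31 = 328 remain).
February has 28 days (328 − 28 = 300 remain).
March has 31 days (300 − 31 = 269 remain).
April has 30 days (269 − 30 = 239 remain).
May has 31 days (239 − 31 = 208 remain).
June has 30 days (208 − 30 = 178 remain).
July has 31 days (178 − 31 = 147 remain).
August has 31 days (147 − 31 = 116 remain).
September has 30 days (116 − 30 = 86 remain).
October has 31 days (86 − 31 = 55 remain).
November has 30 days (55 − 30 = 25 remain).
25 into December → December 25.

December 25, 2059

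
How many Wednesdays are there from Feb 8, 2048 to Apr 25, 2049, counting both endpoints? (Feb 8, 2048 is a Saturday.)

Feb 8, 2048 is a Saturday; the first Wednesday on or after it is Feb 12, 2048 (4 days later).
From Feb 12, 2048 to Apr 25, 2049: 323 + 115 = 438 days (rest of 2048, to Apr 25, 2049 in 2049).
438 ÷ 7 = 62 full weeks with remainder 4, so 62 more Wednesdays after the first → 63.

63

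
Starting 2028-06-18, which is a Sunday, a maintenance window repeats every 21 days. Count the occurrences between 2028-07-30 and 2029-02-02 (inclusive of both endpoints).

9

Occurrences land 21·i days after 2028-06-18 for i = 0, 1, 2, …
2028-07-30 is 42 days after the start; 42 ÷ 21 = 2 remainder 0. First occurrence in the window: #3 on 2028-07-30 (2×21 = 42 days in).
2029-02-02 is 229 days after the start; 229 ÷ 21 = 10 remainder 19. Last occurrence in the window: #11 on 2029-01-14.
Occurrences #3 through #11: 9 in total.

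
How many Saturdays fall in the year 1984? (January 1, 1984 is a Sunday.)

January 1, 1984 is a Sunday; the first Saturday on or after it is January 7, 1984 (6 days later).
From January 7, 1984 to December 31, 1984: 24 + 29 + 31 + 30 + 31 + 30 + 31 + 31 + 30 + 31 + 30 + 31 = 359 days (rest of January, February, March, April, May, June, July, August, September, October, November, December).
359 ÷ 7 = 51 full weeks with remainder 2, so 51 more Saturdays after the first → 52.

52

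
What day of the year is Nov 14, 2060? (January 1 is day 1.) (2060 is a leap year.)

Days in months before Nov: 31 + 29 + 31 + 30 + 31 + 30 + 31 + 31 + 30 + 31 = 305.
Plus 14 days into Nov → day 319.

319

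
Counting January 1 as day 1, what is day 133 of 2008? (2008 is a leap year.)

January has 31 days (133 − 31 = 102 remain).
February has 29 days (102 − 29 = 73 remain).
March has 31 days (73 − 31 = 42 remain).
April has 30 days (42 − 30 = 12 remain).
12 into May → May 12.

2008-05-12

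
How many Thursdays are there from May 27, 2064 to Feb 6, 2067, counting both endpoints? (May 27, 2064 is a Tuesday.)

141

May 27, 2064 is a Tuesday; the first Thursday on or after it is May 29, 2064 (2 days later).
From May 29, 2064 to Feb 6, 2067: 216 + 365 + 365 + 37 = 983 days (rest of 2064, 2065, 2066, to Feb 6, 2067 in 2067).
983 ÷ 7 = 140 full weeks with remainder 3, so 140 more Thursdays after the first → 141.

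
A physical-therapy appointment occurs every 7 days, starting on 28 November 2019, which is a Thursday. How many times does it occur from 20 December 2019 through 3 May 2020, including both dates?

19

Occurrences land 7·i days after 28 November 2019 for i = 0, 1, 2, …
20 December 2019 is 22 days after the start; 22 ÷ 7 = 3 remainder 1; since the remainder is 1, round up to i = 4. First occurrence in the window: #5 on 26 December 2019 (4×7 = 28 days in).
3 May 2020 is 157 days after the start; 157 ÷ 7 = 22 remainder 3. Last occurrence in the window: #23 on 30 April 2020.
Occurrences #5 through #23: 19 in total.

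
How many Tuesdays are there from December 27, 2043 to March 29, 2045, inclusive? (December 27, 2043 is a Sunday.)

66

December 27, 2043 is a Sunday; the first Tuesday on or after it is December 29, 2043 (2 days later).
From December 29, 2043 to March 29, 2045: 2 + 366 + 88 = 456 days (rest of 2043, 2044, to March 29, 2045 in 2045).
456 ÷ 7 = 65 full weeks with remainder 1, so 65 more Tuesdays after the first → 66.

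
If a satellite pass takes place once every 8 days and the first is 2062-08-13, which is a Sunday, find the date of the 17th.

2062-12-19

The 17th occurrence is 16 intervals after the first: 16 × 8 = 128 days after 2062-08-13.
August has 31 days — 18 days to the end of August leaves 110.
September has 30 days (80 left).
October has 31 days (49 left).
November has 30 days (19 left).
19 days into December → 2062-12-19.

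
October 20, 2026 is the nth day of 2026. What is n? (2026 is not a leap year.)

Days in months before October: 31 + 28 + 31 + 30 + 31 + 30 + 31 + 31 + 30 = 273.
Plus 20 days into October → day 293.

293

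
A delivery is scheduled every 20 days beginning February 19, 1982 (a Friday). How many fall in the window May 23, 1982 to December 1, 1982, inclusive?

10

Occurrences land 20·i days after February 19, 1982 for i = 0, 1, 2, …
May 23, 1982 is 93 days after the start; 93 ÷ 20 = 4 remainder 13; since the remainder is 13, round up to i = 5. First occurrence in the window: #6 on May 30, 1982 (5×20 = 100 days in).
December 1, 1982 is 285 days after the start; 285 ÷ 20 = 14 remainder 5. Last occurrence in the window: #15 on November 26, 1982.
Occurrences #6 through #15: 10 in total.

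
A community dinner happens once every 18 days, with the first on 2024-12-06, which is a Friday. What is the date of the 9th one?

2025-04-29

The 9th occurrence is 8 intervals after the first: 8 × 18 = 144 days after 2024-12-06.
December has 31 days — 25 days to the end of December leaves 119.
January has 31 days (88 left).
February has 28 days (60 left).
March has 31 days (29 left).
29 days into April → 2025-04-29.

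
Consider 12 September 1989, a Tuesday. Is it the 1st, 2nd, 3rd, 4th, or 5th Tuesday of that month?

Day 12 falls in week ⌈12/7⌉ of the month.
Days 1–7 hold the 1st Tuesday, 8–14 the 2nd, 15–21 the 3rd, 22–28 the 4th, 29–31 the 5th.
12 is in the range for the 2nd.

2nd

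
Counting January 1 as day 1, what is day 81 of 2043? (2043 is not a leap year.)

January has 31 days (81 − 31 = 50 remain).
February has 28 days (50 − 28 = 22 remain).
22 into March → March 22.

March 22, 2043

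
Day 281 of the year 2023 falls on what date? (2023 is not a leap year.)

8 October 2023

January has 31 days (281 − 31 = 250 remain).
February has 28 days (250 − 28 = 222 remain).
March has 31 days (222 − 31 = 191 remain).
April has 30 days (191 − 30 = 161 remain).
May has 31 days (161 − 31 = 130 remain).
June has 30 days (130 − 30 = 100 remain).
July has 31 days (100 − 31 = 69 remain).
August has 31 days (69 − 31 = 38 remain).
September has 30 days (38 − 30 = 8 remain).
8 into October → October 8.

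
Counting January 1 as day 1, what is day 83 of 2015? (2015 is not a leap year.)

24 March 2015

January has 31 days (83 − 31 = 52 remain).
February has 28 days (52 − 28 = 24 remain).
24 into March → March 24.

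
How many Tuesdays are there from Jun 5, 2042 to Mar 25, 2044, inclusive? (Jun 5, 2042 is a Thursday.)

Jun 5, 2042 is a Thursday; the first Tuesday on or after it is Jun 10, 2042 (5 days later).
From Jun 10, 2042 to Mar 25, 2044: 204 + 365 + 85 = 654 days (rest of 2042, 2043, to Mar 25, 2044 in 2044).
654 ÷ 7 = 93 full weeks with remainder 3, so 93 more Tuesdays after the first → 94.

94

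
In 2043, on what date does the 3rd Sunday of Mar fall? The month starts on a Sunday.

Mar 15, 2043

Mar 2043 begins on a Sunday, so the first Sunday is Mar 1.
The 3rd Sunday is 2 weeks later: 1 + 14 = 15.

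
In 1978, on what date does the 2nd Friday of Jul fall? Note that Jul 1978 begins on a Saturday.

Jul 14, 1978

Jul 1978 begins on a Saturday, so the first Friday is Jul 7 (6 days later).
The 2nd Friday is 1 weeks later: 7 + 7 = 14.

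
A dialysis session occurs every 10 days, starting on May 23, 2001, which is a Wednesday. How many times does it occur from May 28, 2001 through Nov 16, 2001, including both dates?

Occurrences land 10·i days after May 23, 2001 for i = 0, 1, 2, …
May 28, 2001 is 5 days after the start; 5 ÷ 10 = 0 remainder 5; since the remainder is 5, round up to i = 1. First occurrence in the window: #2 on Jun 2, 2001 (1×10 = 10 days in).
Nov 16, 2001 is 177 days after the start; 177 ÷ 10 = 17 remainder 7. Last occurrence in the window: #18 on Nov 9, 2001.
Occurrences #2 through #18: 17 in total.

17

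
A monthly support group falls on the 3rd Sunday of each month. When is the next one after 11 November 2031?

November 2031 starts on a Saturday; its first Sunday is the 2nd, so the 3rd Sunday is the 16th — 16 November 2031.
16 November 2031 is after 11 November 2031, so that is the next one.

16 November 2031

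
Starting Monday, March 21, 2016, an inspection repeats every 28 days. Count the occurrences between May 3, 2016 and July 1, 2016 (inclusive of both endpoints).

Occurrences land 28·i days after March 21, 2016 for i = 0, 1, 2, …
May 3, 2016 is 43 days after the start; 43 ÷ 28 = 1 remainder 15; since the remainder is 15, round up to i = 2. First occurrence in the window: #3 on May 16, 2016 (2×28 = 56 days in).
July 1, 2016 is 102 days after the start; 102 ÷ 28 = 3 remainder 18. Last occurrence in the window: #4 on June 13, 2016.
Occurrences #3 through #4: 2 in total.

2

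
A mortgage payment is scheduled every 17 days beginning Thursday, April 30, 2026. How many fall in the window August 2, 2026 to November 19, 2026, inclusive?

6

Occurrences land 17·i days after April 30, 2026 for i = 0, 1, 2, …
August 2, 2026 is 94 days after the start; 94 ÷ 17 = 5 remainder 9; since the remainder is 9, round up to i = 6. First occurrence in the window: #7 on August 10, 2026 (6×17 = 102 days in).
November 19, 2026 is 203 days after the start; 203 ÷ 17 = 11 remainder 16. Last occurrence in the window: #12 on November 3, 2026.
Occurrences #7 through #12: 6 in total.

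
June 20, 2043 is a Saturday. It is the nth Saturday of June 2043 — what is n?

Day 20 falls in week ⌈20/7⌉ of the month.
Days 1–7 hold the 1st Saturday, 8–14 the 2nd, 15–21 the 3rd, 22–28 the 4th, 29–31 the 5th.
20 is in the range for the 3rd.

3rd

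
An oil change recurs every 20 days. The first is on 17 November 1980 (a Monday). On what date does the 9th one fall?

The 9th occurrence is 8 intervals after the first: 8 × 20 = 160 days after 17 November 1980.
November has 30 days — 13 days to the end of November leaves 147.
December has 31 days (116 left).
January has 31 days (85 left).
February has 28 days (57 left).
March has 31 days (26 left).
26 days into April → 26 April 1981.

26 April 1981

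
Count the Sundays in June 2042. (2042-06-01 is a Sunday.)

5

2042-06-01 is a Sunday; the first Sunday on or after it is 2042-06-01.
From 2042-06-01 to 2042-06-30 is 30 − 1 = 29 days.
29 ÷ 7 = 4 full weeks with remainder 1, so 4 more Sundays after the first → 5.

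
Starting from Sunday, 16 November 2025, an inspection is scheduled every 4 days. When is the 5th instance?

2 December 2025

The 5th occurrence is 4 intervals after the first: 4 × 4 = 16 days after 16 November 2025.
November has 30 days — 14 days to the end of November leaves 2.
2 days into December → 2 December 2025.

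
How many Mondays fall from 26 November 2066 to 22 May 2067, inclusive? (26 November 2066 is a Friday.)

25

26 November 2066 is a Friday; the first Monday on or after it is 29 November 2066 (3 days later).
From 29 November 2066 to 22 May 2067: 1 + 31 + 31 + 28 + 31 + 30 + 22 = 174 days (rest of November, December, January, February, March, April, May).
174 ÷ 7 = 24 full weeks with remainder 6, so 24 more Mondays after the first → 25.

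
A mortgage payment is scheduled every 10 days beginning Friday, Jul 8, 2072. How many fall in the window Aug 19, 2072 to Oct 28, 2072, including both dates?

7

Occurrences land 10·i days after Jul 8, 2072 for i = 0, 1, 2, …
Aug 19, 2072 is 42 days after the start; 42 ÷ 10 = 4 remainder 2; since the remainder is 2, round up to i = 5. First occurrence in the window: #6 on Aug 27, 2072 (5×10 = 50 days in).
Oct 28, 2072 is 112 days after the start; 112 ÷ 10 = 11 remainder 2. Last occurrence in the window: #12 on Oct 26, 2072.
Occurrences #6 through #12: 7 in total.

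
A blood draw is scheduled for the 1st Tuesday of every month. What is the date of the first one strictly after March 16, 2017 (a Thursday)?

March 2017 starts on a Wednesday, so its 1st Tuesday is March 7, 2017 (6 days in).
That is not after March 16, 2017, so look at April 2017.
April 2017 starts on a Saturday, so its 1st Tuesday is April 4, 2017 (3 days in).

April 4, 2017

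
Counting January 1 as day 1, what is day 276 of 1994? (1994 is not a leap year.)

Oct 3, 1994

Jan has 31 days (276 − 31 = 245 remain).
Feb has 28 days (245 − 28 = 217 remain).
Mar has 31 days (217 − 31 = 186 remain).
Apr has 30 days (186 − 30 = 156 remain).
May has 31 days (156 − 31 = 125 remain).
Jun has 30 days (125 − 30 = 95 remain).
Jul has 31 days (95 − 31 = 64 remain).
Aug has 31 days (64 − 31 = 33 remain).
Sep has 30 days (33 − 30 = 3 remain).
3 into Oct → Oct 3.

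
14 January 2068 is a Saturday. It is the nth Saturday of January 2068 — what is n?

Day 14 falls in week ⌈14/7⌉ of the month.
Days 1–7 hold the 1st Saturday, 8–14 the 2nd, 15–21 the 3rd, 22–28 the 4th, 29–31 the 5th.
14 is in the range for the 2nd.

2nd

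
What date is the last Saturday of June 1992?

June 27, 1992

The first Saturday of June 1992 is June 6.
June 1992 has 30 days. Adding weeks: 6, 13, 20, 27 — the last one ≤ 30 is the 27th.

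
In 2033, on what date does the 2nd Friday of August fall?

12 August 2033

August 2033 begins on a Monday, so the first Friday is August 5 (4 days later).
The 2nd Friday is 1 weeks later: 5 + 7 = 12.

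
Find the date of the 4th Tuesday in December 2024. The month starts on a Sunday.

2024-12-24

December 2024 begins on a Sunday, so the first Tuesday is December 3 (2 days later).
The 4th Tuesday is 3 weeks later: 3 + 21 = 24.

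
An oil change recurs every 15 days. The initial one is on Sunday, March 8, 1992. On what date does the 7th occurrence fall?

The 7th occurrence is 6 intervals after the first: 6 × 15 = 90 days after March 8, 1992.
March has 31 days — 23 days to the end of March leaves 67.
April has 30 days (37 left).
May has 31 days (6 left).
6 days into June → June 6, 1992.

June 6, 1992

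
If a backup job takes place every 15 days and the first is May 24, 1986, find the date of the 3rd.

The 3rd occurrence is 2 intervals after the first: 2 × 15 = 30 days after May 24, 1986.
May has 31 days — 7 days to the end of May leaves 23.
23 days into Jun → Jun 23, 1986.

Jun 23, 1986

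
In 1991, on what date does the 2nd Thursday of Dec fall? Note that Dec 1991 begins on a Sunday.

Dec 12, 1991

Dec 1991 begins on a Sunday, so the first Thursday is Dec 5 (4 days later).
The 2nd Thursday is 1 weeks later: 5 + 7 = 12.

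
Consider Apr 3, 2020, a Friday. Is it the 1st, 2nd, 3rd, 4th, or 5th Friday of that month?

Day 3 falls in week ⌈3/7⌉ of the month.
Days 1–7 hold the 1st Friday, 8–14 the 2nd, 15–21 the 3rd, 22–28 the 4th, 29–31 the 5th.
3 is in the range for the 1st.

1st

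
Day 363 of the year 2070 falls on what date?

January has 31 days (363 − 31 = 332 remain).
February has 28 days (332 − 28 = 304 remain).
March has 31 days (304 − 31 = 273 remain).
April has 30 days (273 − 30 = 243 remain).
May has 31 days (243 − 31 = 212 remain).
June has 30 days (212 − 30 = 182 remain).
July has 31 days (182 − 31 = 151 remain).
August has 31 days (151 − 31 = 120 remain).
September has 30 days (120 − 30 = 90 remain).
October has 31 days (90 − 31 = 59 remain).
November has 30 days (59 − 30 = 29 remain).
29 into December → December 29.

2070-12-29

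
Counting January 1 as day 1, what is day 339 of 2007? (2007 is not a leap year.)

5 December 2007

January has 31 days (339 − 31 = 308 remain).
February has 28 days (308 − 28 = 280 remain).
March has 31 days (280 − 31 = 249 remain).
April has 30 days (249 − 30 = 219 remain).
May has 31 days (219 − 31 = 188 remain).
June has 30 days (188 − 30 = 158 remain).
July has 31 days (158 − 31 = 127 remain).
August has 31 days (127 − 31 = 96 remain).
September has 30 days (96 − 30 = 66 remain).
October has 31 days (66 − 31 = 35 remain).
November has 30 days (35 − 30 = 5 remain).
5 into December → December 5.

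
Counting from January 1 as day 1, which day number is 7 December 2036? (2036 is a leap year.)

Days in months before December: 31 + 29 + 31 + 30 + 31 + 30 + 31 + 31 + 30 + 31 + 30 = 335.
Plus 7 days into December → day 342.

342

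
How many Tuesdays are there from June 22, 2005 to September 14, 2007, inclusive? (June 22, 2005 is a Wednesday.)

116

June 22, 2005 is a Wednesday; the first Tuesday on or after it is June 28, 2005 (6 days later).
From June 28, 2005 to September 14, 2007: 186 + 365 + 257 = 808 days (rest of 2005, 2006, to September 14, 2007 in 2007).
808 ÷ 7 = 115 full weeks with remainder 3, so 115 more Tuesdays after the first → 116.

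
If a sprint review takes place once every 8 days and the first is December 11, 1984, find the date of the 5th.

The 5th occurrence is 4 intervals after the first: 4 × 8 = 32 days after December 11, 1984.
December has 31 days — 20 days to the end of December leaves 12.
12 days into January → January 12, 1985.

January 12, 1985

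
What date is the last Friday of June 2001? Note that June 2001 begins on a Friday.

June 2001 begins on a Friday, so the first Friday is June 1.
June 2001 has 30 days. Adding weeks: 1, 8, 15, 22, 29 — the last one ≤ 30 is the 29th.

June 29, 2001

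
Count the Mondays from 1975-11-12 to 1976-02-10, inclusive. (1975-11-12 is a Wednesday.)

1975-11-12 is a Wednesday; the first Monday on or after it is 1975-11-17 (5 days later).
From 1975-11-17 to 1976-02-10: 13 + 31 + 31 + 10 = 85 days (rest of November, December, January, February).
85 ÷ 7 = 12 full weeks with remainder 1, so 12 more Mondays after the first → 13.

13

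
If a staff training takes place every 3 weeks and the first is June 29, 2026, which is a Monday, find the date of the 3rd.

August 10, 2026

The 3rd occurrence is 2 intervals after the first: 2 × 21 = 42 days after June 29, 2026.
June has 30 days — 1 day to the end of June leaves 41.
July has 31 days (10 left).
10 days into August → August 10, 2026.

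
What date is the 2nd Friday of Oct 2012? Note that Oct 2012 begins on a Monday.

Oct 2012 begins on a Monday, so the first Friday is Oct 5 (4 days later).
The 2nd Friday is 1 weeks later: 5 + 7 = 12.

Oct 12, 2012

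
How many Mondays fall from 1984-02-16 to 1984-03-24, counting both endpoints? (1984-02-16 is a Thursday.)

1984-02-16 is a Thursday; the first Monday on or after it is 1984-02-20 (4 days later).
From 1984-02-20 to 1984-03-24: 9 + 24 = 33 days (rest of February, March).
33 ÷ 7 = 4 full weeks with remainder 5, so 4 more Mondays after the first → 5.

5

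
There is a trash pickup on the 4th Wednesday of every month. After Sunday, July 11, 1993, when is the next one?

July 1993 starts on a Thursday; its first Wednesday is the 7th, so the 4th Wednesday is the 28th — July 28, 1993.
July 28, 1993 is after July 11, 1993, so that is the next one.

July 28, 1993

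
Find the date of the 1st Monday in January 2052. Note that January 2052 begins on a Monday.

January 2052 begins on a Monday, so the first Monday is January 1.

2052-01-01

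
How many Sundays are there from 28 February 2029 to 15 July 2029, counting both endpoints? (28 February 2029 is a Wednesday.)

20

28 February 2029 is a Wednesday; the first Sunday on or after it is 4 March 2029 (4 days later).
From 4 March 2029 to 15 July 2029: 27 + 30 + 31 + 30 + 15 = 133 days (rest of March, April, May, June, July).
133 ÷ 7 = 19 full weeks with remainder 0, so 19 more Sundays after the first → 20.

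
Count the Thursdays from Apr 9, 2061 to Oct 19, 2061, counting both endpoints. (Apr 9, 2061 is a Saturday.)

Apr 9, 2061 is a Saturday; the first Thursday on or after it is Apr 14, 2061 (5 days later).
From Apr 14, 2061 to Oct 19, 2061: 16 + 31 + 30 + 31 + 31 + 30 + 19 = 188 days (rest of Apr, May, Jun, Jul, Aug, Sep, Oct).
188 ÷ 7 = 26 full weeks with remainder 6, so 26 more Thursdays after the first → 27.

27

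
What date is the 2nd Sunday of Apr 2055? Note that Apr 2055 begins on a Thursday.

Apr 11, 2055

Apr 2055 begins on a Thursday, so the first Sunday is Apr 4 (3 days later).
The 2nd Sunday is 1 weeks later: 4 + 7 = 11.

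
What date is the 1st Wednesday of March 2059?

5 March 2059

The first Wednesday of March 2059 is March 5.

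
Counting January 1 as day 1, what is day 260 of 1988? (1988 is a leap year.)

Jan has 31 days (260 − 31 = 229 remain).
Feb has 29 days (229 − 29 = 200 remain).
Mar has 31 days (200 − 31 = 169 remain).
Apr has 30 days (169 − 30 = 139 remain).
May has 31 days (139 − 31 = 108 remain).
Jun has 30 days (108 − 30 = 78 remain).
Jul has 31 days (78 − 31 = 47 remain).
Aug has 31 days (47 − 31 = 16 remain).
16 into Sep → Sep 16.

Sep 16, 1988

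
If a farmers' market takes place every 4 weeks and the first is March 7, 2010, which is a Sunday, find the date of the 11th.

The 11th occurrence is 10 intervals after the first: 10 × 28 = 280 days after March 7, 2010.
March has 31 days — 24 days to the end of March leaves 256.
April has 30 days (226 left).
May has 31 days (195 left).
June has 30 days (165 left).
July has 31 days (134 left).
August has 31 days (103 left).
September has 30 days (73 left).
October has 31 days (42 left).
November has 30 days (12 left).
12 days into December → December 12, 2010.

December 12, 2010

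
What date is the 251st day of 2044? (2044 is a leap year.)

7 September 2044

January has 31 days (251 − 31 = 220 remain).
February has 29 days (220 − 29 = 191 remain).
March has 31 days (191 − 31 = 160 remain).
April has 30 days (160 − 30 = 130 remain).
May has 31 days (130 − 31 = 99 remain).
June has 30 days (99 − 30 = 69 remain).
July has 31 days (69 − 31 = 38 remain).
August has 31 days (38 − 31 = 7 remain).
7 into September → September 7.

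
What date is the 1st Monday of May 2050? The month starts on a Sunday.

May 2, 2050

May 2050 begins on a Sunday, so the first Monday is May 2 (1 day later).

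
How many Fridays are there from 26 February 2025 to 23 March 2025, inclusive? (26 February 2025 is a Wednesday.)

26 February 2025 is a Wednesday; the first Friday on or after it is 28 February 2025 (2 days later).
From 28 February 2025 to 23 March 2025: 0 + 23 = 23 days (rest of February, March).
23 ÷ 7 = 3 full weeks with remainder 2, so 3 more Fridays after the first → 4.

4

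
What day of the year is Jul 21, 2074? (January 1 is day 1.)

202

Days in months before Jul: 31 + 28 + 31 + 30 + 31 + 30 = 181.
Plus 21 days into Jul → day 202.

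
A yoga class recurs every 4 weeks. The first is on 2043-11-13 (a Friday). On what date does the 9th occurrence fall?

The 9th occurrence is 8 intervals after the first: 8 × 28 = 224 days after 2043-11-13.
November has 30 days — 17 days to the end of November leaves 207.
December has 31 days (176 left).
January has 31 days (145 left).
February has 29 days (116 left).
March has 31 days (85 left).
April has 30 days (55 left).
May has 31 days (24 left).
24 days into June → 2044-06-24.

2044-06-24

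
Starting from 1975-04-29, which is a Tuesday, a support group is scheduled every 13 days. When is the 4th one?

1975-06-07

The 4th occurrence is 3 intervals after the first: 3 × 13 = 39 days after 1975-04-29.
April has 30 days — 1 day to the end of April leaves 38.
May has 31 days (7 left).
7 days into June → 1975-06-07.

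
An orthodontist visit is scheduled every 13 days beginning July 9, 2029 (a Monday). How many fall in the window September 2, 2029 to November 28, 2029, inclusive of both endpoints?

Occurrences land 13·i days after July 9, 2029 for i = 0, 1, 2, …
September 2, 2029 is 55 days after the start; 55 ÷ 13 = 4 remainder 3; since the remainder is 3, round up to i = 5. First occurrence in the window: #6 on September 12, 2029 (5×13 = 65 days in).
November 28, 2029 is 142 days after the start; 142 ÷ 13 = 10 remainder 12. Last occurrence in the window: #11 on November 16, 2029.
Occurrences #6 through #11: 6 in total.

6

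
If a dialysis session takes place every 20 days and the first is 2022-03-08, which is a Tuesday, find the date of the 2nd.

2022-03-28

The 2nd occurrence is 1 interval after the first: 1 × 20 = 20 days after 2022-03-08.
20 days later is 2022-03-28.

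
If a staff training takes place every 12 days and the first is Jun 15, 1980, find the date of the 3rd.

The 3rd occurrence is 2 intervals after the first: 2 × 12 = 24 days after Jun 15, 1980.
Jun has 30 days — 15 days to the end of Jun leaves 9.
9 days into Jul → Jul 9, 1980.

Jul 9, 1980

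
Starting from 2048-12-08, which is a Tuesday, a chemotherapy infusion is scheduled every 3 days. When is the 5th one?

2048-12-20

The 5th occurrence is 4 intervals after the first: 4 × 3 = 12 days after 2048-12-08.
12 days later is 2048-12-20.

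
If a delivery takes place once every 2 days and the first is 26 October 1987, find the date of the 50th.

1 February 1988

The 50th occurrence is 49 intervals after the first: 49 × 2 = 98 days after 26 October 1987.
October has 31 days — 5 days to the end of October leaves 93.
November has 30 days (63 left).
December has 31 days (32 left).
January has 31 days (1 left).
1 day into February → 1 February 1988.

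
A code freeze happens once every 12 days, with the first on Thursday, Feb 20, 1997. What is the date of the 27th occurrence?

Dec 29, 1997

The 27th occurrence is 26 intervals after the first: 26 × 12 = 312 days after Feb 20, 1997.
Feb has 28 days — 8 days to the end of Feb leaves 304.
Mar has 31 days (273 left).
Apr has 30 days (243 left).
May has 31 days (212 left).
Jun has 30 days (182 left).
Jul has 31 days (151 left).
Aug has 31 days (120 left).
Sep has 30 days (90 left).
Oct has 31 days (59 left).
Nov has 30 days (29 left).
29 days into Dec → Dec 29, 1997.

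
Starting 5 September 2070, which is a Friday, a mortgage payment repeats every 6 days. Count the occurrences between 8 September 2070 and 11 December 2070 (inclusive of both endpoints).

16

Occurrences land 6·i days after 5 September 2070 for i = 0, 1, 2, …
8 September 2070 is 3 days after the start; 3 ÷ 6 = 0 remainder 3; since the remainder is 3, round up to i = 1. First occurrence in the window: #2 on 11 September 2070 (1×6 = 6 days in).
11 December 2070 is 97 days after the start; 97 ÷ 6 = 16 remainder 1. Last occurrence in the window: #17 on 10 December 2070.
Occurrences #2 through #17: 16 in total.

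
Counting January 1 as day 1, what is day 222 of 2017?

January has 31 days (222 − 31 = 191 remain).
February has 28 days (191 − 28 = 163 remain).
March has 31 days (163 − 31 = 132 remain).
April has 30 days (132 − 30 = 102 remain).
May has 31 days (102 − 31 = 71 remain).
June has 30 days (71 − 30 = 41 remain).
July has 31 days (41 − 31 = 10 remain).
10 into August → August 10.

2017-08-10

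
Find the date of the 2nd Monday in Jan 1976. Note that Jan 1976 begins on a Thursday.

Jan 12, 1976

Jan 1976 begins on a Thursday, so the first Monday is Jan 5 (4 days later).
The 2nd Monday is 1 weeks later: 5 + 7 = 12.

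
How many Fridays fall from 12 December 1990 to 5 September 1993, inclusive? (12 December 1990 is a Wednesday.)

143

12 December 1990 is a Wednesday; the first Friday on or after it is 14 December 1990 (2 days later).
From 14 December 1990 to 5 September 1993: 17 + 365 + 366 + 248 = 996 days (rest of 1990, 1991, 1992, to 5 September 1993 in 1993).
996 ÷ 7 = 142 full weeks with remainder 2, so 142 more Fridays after the first → 143.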